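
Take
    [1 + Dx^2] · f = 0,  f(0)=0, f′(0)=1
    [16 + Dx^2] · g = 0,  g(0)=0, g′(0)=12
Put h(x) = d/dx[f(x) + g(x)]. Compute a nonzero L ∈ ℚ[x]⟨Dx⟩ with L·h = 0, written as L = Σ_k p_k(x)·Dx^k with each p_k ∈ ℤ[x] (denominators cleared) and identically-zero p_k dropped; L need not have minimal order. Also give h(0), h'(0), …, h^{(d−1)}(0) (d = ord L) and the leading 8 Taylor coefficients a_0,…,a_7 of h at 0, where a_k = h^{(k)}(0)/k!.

L = 16 + 17·Dx^2 + Dx^4  (order 4).
h: a_k = 13, 0, -193/2, 0, 3073/24, 0, -49153/720, 0, …
ICs: h(0) = 13, h′(0) = 0, h′′(0) = -193, h′′′(0) = 0.

f: a_k = 0, 1, 0, -1/6, 0, 1/120, 0, -1/5040, …
g: a_k = 0, 12, 0, -32, 0, 128/5, 0, -1024/105, …
Sum ⇒ L₀ = lclm(L_f,L_g) in ℚ(x)⟨Dx⟩.
h=h₀': d/dx-closure on L₀ ⇒ L.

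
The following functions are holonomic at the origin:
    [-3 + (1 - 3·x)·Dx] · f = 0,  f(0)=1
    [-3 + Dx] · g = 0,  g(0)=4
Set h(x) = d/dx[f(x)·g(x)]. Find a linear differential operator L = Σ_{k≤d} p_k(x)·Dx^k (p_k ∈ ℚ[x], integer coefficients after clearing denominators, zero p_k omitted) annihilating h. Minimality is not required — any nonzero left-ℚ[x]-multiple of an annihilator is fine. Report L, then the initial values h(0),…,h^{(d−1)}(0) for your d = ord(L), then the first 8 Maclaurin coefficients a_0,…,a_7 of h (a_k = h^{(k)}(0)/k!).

L = (15 - 36·x + 27·x^2) + (-2 + 9·x - 9·x^2)·Dx  (order 1).
h: a_k = 24, 180, 864, 3510, 13203, 475551/10, 166455, 79899129/140, …
ICs: h(0) = 24.

f: a_k = 1, 3, 9, 27, 81, 243, 729, 2187, …
g: a_k = 4, 12, 18, 18, 27/2, 81/10, 81/20, 243/140, …
Product ⇒ symmetric product L₀, ord ≤ 1.
h=h₀': d/dx-closure on L₀ ⇒ L.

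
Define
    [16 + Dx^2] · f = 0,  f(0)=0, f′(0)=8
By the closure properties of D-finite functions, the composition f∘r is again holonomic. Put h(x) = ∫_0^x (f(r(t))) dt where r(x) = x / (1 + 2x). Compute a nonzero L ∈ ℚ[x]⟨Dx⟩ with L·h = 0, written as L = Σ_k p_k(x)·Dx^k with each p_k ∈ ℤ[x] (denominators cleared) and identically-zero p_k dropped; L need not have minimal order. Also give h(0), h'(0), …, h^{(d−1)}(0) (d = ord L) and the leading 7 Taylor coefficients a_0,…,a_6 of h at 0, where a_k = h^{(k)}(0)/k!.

f: a_k = 0, 8, 0, -64/3, 0, 256/15, 0, …
h₀=f(r): pull back L_f along r ⇒ L₀.
h=∫₀ˣh₀: take L = L₀·Dx.
L = 16·Dx + (4 + 24·x + 48·x^2 + 32·x^3)·Dx^2 + (1 + 8·x + 24·x^2 + 32·x^3 + 16·x^4)·Dx^3  (order 3).
h: a_k = 0, 0, 4, -16/3, 8/3, 64/5, -2752/45, …
ICs: h(0) = 0, h′(0) = 0, h′′(0) = 8.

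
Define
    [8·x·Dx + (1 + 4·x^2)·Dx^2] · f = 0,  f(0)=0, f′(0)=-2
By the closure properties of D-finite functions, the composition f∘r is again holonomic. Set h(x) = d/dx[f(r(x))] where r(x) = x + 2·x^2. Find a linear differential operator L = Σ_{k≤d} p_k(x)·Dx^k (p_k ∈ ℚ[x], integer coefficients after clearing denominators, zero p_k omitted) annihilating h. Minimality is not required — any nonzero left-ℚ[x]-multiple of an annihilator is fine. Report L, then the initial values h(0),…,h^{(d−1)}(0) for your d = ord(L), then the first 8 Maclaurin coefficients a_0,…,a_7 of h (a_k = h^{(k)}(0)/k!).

L = (-4 + 8·x + 64·x^2 + 192·x^3 + 192·x^4) + (1 + 4·x + 4·x^2 + 32·x^3 + 80·x^4 + 64·x^5)·Dx  (order 1).
h: a_k = -2, -8, 8, 64, 128, -256, -1664, -2048, …
ICs: h(0) = -2.

f: a_k = 0, -2, 0, 8/3, 0, -32/5, 0, 128/7, …
h₀=f(r): pull back L_f along r ⇒ L₀.
h=h₀': d/dx-closure on L₀ ⇒ L.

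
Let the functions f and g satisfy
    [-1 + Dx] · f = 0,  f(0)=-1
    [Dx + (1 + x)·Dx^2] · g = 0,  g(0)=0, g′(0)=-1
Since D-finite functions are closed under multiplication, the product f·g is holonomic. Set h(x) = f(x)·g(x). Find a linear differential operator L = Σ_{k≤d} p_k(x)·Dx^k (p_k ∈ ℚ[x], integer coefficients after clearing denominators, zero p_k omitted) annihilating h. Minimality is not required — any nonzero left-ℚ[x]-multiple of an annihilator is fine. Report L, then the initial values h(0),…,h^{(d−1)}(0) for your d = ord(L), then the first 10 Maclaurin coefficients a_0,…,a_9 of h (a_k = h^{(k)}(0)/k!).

f: a_k = -1, -1, -1/2, -1/6, -1/24, -1/120, -1/720, -1/5040, -1/40320, -1/362880, …
g: a_k = 0, -1, 1/2, -1/3, 1/4, -1/5, 1/6, -1/7, 1/8, -1/9, …
Product ⇒ symmetric product L₀, ord ≤ 2.
L = x + (-1 - 2·x)·Dx + (1 + x)·Dx^2  (order 2).
h: a_k = 0, 1, 1/2, 1/3, 0, 3/40, -7/144, 23/504, -29/720, 629/17280, …
ICs: h(0) = 0, h′(0) = 1.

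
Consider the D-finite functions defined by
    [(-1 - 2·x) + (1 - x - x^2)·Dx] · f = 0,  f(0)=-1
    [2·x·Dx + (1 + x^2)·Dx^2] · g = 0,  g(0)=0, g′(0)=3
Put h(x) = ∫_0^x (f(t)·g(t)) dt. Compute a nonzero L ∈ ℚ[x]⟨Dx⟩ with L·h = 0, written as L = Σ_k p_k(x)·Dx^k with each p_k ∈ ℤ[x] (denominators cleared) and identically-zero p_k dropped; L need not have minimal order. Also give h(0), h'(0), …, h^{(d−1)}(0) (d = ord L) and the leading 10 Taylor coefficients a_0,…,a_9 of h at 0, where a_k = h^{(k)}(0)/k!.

L = (2 + 2·x + 6·x^2)·Dx + (2 + 2·x + 4·x^2 + 6·x^3)·Dx^2 + (-1 + x + x^3 + x^4)·Dx^3  (order 3).
h: a_k = 0, 0, -3/2, -1, -5/4, -8/5, -34/15, -108/35, -1217/280, -1973/315, …
ICs: h(0) = 0, h′(0) = 0, h′′(0) = -3.

f: a_k = -1, -1, -2, -3, -5, -8, -13, -21, -34, -55, …
g: a_k = 0, 3, 0, -1, 0, 3/5, 0, -3/7, 0, 1/3, …
L₀ := L_f ⊗_s L_g (sym. prod.), ord ≤ 2.
∫: right-multiply L₀ by Dx.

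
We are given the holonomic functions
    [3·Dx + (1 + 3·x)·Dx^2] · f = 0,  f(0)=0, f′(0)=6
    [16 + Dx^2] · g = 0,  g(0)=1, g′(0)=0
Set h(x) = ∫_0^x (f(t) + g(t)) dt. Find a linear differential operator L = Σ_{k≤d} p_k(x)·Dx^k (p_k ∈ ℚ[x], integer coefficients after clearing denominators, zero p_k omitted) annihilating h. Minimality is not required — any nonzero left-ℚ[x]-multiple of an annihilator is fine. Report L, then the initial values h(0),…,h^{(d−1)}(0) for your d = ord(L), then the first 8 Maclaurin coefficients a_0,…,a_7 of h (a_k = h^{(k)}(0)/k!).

f: a_k = 0, 6, -9, 18, -81/2, 486/5, -243, 4374/7, …
g: a_k = 1, 0, -8, 0, 32/3, 0, -256/45, 0, …
h₀=f+g: left-lcm gives L₀, ord ≤ 4.
∫: right-multiply L₀ by Dx.
L = (1680 + 2304·x + 3456·x^2)·Dx^2 + (272 + 1584·x + 3456·x^2 + 3456·x^3)·Dx^3 + (105 + 144·x + 216·x^2)·Dx^4 + (17 + 99·x + 216·x^2 + 216·x^3)·Dx^5  (order 5).
h: a_k = 0, 1, 3, -17/3, 9/2, -179/30, 81/5, -11191/315, …
ICs: h(0) = 0, h′(0) = 1, h′′(0) = 6, h′′′(0) = -34, h′′′′(0) = 108.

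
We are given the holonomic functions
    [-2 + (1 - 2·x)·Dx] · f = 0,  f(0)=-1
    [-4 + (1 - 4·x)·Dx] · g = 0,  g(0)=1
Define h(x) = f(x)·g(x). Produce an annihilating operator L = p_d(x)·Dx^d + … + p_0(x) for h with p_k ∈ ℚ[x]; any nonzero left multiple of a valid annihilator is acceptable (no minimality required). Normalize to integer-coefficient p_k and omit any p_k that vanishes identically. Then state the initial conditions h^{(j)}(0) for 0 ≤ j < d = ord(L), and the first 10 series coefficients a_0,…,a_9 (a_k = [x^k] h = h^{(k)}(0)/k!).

L = (-6 + 16·x) + (1 - 6·x + 8·x^2)·Dx  (order 1).
h: a_k = -1, -6, -28, -120, -496, -2016, -8128, -32640, -130816, -523776, …
ICs: h(0) = -1.

f: a_k = -1, -2, -4, -8, -16, -32, -64, -128, -256, -512, …
g: a_k = 1, 4, 16, 64, 256, 1024, 4096, 16384, 65536, 262144, …
h₀=f·g: eliminate ⇒ L₀, order ≤ 1·1.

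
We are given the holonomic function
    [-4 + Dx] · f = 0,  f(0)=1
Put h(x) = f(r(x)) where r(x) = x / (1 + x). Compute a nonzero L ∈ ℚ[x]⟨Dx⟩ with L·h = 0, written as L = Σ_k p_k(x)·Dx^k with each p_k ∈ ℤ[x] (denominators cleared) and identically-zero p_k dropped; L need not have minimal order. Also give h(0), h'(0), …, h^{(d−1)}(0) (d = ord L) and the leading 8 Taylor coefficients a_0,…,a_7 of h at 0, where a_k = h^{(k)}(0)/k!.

f: a_k = 1, 4, 8, 32/3, 32/3, 128/15, 256/45, 1024/315, …
L₀ from L_f via x↦r, Dx↦r'^{-1}Dx.
L = -4 + (1 + 2·x + x^2)·Dx  (order 1).
h: a_k = 1, 4, 4, -4/3, -4/3, 28/15, -44/45, -68/315, …
ICs: h(0) = 1.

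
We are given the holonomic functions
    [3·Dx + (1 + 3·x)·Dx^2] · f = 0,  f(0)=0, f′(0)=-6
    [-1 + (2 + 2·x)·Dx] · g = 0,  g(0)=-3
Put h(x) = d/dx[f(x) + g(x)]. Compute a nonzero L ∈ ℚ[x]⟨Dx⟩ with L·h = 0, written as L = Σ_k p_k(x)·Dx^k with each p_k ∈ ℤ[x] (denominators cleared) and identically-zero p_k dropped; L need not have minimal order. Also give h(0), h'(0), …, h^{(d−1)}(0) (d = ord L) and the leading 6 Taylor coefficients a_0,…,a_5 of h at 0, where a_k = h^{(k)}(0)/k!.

L = (27 + 9·x) + (69 + 126·x + 45·x^2)·Dx + (10 + 46·x + 54·x^2 + 18·x^3)·Dx^2  (order 2).
h: a_k = -15/2, 75/4, -873/16, 5199/32, -124521/256, 746685/512, …
ICs: h(0) = -15/2, h′(0) = 75/4.

f: a_k = 0, -6, 9, -18, 81/2, -486/5, …
g: a_k = -3, -3/2, 3/8, -3/16, 15/128, -21/256, …
h₀=f+g: left-lcm gives L₀, ord ≤ 3.
h=h₀': d/dx-closure on L₀ ⇒ L.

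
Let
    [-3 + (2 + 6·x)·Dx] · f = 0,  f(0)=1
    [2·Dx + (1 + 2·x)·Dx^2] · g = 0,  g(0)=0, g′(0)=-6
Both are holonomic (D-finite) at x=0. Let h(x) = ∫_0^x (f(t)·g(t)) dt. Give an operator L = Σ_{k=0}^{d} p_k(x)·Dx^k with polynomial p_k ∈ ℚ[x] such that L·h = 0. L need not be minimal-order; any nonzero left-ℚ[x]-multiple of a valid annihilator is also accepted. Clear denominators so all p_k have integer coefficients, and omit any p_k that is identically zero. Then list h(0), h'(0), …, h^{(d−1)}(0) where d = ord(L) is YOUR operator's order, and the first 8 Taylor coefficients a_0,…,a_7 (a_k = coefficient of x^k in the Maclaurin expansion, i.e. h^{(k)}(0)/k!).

L = (15 + 18·x)·Dx + (-4 - 12·x)·Dx^2 + (4 + 32·x + 84·x^2 + 72·x^3)·Dx^3  (order 3).
h: a_k = 0, 0, -3, -1, 31/16, -27/8, 3937/640, -52897/4480, …
ICs: h(0) = 0, h′(0) = 0, h′′(0) = -6.

f: a_k = 1, 3/2, -9/8, 27/16, -405/128, 1701/256, -15309/1024, 72171/2048, …
g: a_k = 0, -6, 6, -8, 12, -96/5, 32, -384/7, …
f·g: L₀ = L_f ⊗_s L_g, ord ≤ 1·2.
Integrate: L := L₀·Dx.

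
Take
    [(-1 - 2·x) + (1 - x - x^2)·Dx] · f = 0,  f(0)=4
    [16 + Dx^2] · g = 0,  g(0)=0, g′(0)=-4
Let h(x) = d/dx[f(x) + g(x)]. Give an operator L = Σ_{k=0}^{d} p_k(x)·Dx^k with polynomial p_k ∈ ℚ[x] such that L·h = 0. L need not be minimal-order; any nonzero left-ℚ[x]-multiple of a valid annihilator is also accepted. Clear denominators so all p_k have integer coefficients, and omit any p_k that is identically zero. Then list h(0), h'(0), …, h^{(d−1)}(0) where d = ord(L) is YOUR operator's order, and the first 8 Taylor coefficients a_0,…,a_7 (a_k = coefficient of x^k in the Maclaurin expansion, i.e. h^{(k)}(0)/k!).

f: a_k = 4, 4, 8, 12, 20, 32, 52, 84, …
g: a_k = 0, -4, 0, 32/3, 0, -128/15, 0, 1024/315, …
h₀=f+g: left-lcm gives L₀, ord ≤ 3.
h₀' ⇒ L via d/dx closure of L₀.
L = (1472 + 2624·x + 2560·x^2 + 640·x^3 + 2240·x^4 + 2304·x^5 + 768·x^6) + (-272 - 112·x + 1008·x^2 - 160·x^3 - 800·x^4 + 576·x^5 + 896·x^6 + 256·x^7)·Dx + (92 + 164·x + 160·x^2 + 40·x^3 + 140·x^4 + 144·x^5 + 48·x^6)·Dx^2 + (-17 - 7·x + 63·x^2 - 10·x^3 - 50·x^4 + 36·x^5 + 56·x^6 + 16·x^7)·Dx^3  (order 3).
h: a_k = 0, 16, 68, 80, 352/3, 312, 27484/45, 1088, …
ICs: h(0) = 0, h′(0) = 16, h′′(0) = 136.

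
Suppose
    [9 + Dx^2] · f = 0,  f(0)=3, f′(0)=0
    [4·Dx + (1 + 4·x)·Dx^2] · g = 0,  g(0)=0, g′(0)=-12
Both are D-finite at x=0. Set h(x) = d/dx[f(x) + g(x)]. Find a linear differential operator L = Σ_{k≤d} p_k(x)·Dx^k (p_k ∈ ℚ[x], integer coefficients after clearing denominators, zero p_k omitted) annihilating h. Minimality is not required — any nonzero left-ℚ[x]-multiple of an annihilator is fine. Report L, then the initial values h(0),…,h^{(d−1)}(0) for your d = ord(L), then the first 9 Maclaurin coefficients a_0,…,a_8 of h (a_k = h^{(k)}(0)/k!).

L = (3780 + 2592·x + 5184·x^2) + (369 + 2124·x + 3888·x^2 + 5184·x^3)·Dx + (420 + 288·x + 576·x^2)·Dx^2 + (41 + 236·x + 432·x^2 + 576·x^3)·Dx^3  (order 3).
h: a_k = -12, 21, -192, 1617/2, -3072, 490791/40, -49152, 110102667/560, -786432, …
ICs: h(0) = -12, h′(0) = 21, h′′(0) = -384.

f: a_k = 3, 0, -27/2, 0, 81/8, 0, -243/80, 0, 2187/4480, …
g: a_k = 0, -12, 24, -64, 192, -3072/5, 2048, -49152/7, 24576, …
Weyl lclm of L_f,L_g ⇒ L₀ (ord ≤ 4).
Derive L from L₀ (diff closure).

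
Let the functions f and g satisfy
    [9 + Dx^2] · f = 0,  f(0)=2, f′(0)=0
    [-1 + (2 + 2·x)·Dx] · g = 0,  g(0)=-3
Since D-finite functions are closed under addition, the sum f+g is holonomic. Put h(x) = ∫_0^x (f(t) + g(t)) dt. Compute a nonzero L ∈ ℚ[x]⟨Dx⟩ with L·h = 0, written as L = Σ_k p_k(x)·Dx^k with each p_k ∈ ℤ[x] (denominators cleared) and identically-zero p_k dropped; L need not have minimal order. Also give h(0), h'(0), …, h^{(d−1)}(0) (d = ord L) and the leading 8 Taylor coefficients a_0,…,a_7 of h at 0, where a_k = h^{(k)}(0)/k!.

L = (-351 - 648·x - 324·x^2)·Dx + (630 + 1926·x + 1944·x^2 + 648·x^3)·Dx^2 + (-39 - 72·x - 36·x^2)·Dx^3 + (70 + 214·x + 216·x^2 + 72·x^3)·Dx^4  (order 4).
h: a_k = 0, -1, -3/4, -23/8, -3/64, 879/640, -7/512, -10053/35840, …
ICs: h(0) = 0, h′(0) = -1, h′′(0) = -3/2, h′′′(0) = -69/4.

f: a_k = 2, 0, -9, 0, 27/4, 0, -81/40, 0, …
g: a_k = -3, -3/2, 3/8, -3/16, 15/128, -21/256, 63/1024, -99/2048, …
Sum ⇒ L₀ = lclm(L_f,L_g) in ℚ(x)⟨Dx⟩.
∫: right-multiply L₀ by Dx.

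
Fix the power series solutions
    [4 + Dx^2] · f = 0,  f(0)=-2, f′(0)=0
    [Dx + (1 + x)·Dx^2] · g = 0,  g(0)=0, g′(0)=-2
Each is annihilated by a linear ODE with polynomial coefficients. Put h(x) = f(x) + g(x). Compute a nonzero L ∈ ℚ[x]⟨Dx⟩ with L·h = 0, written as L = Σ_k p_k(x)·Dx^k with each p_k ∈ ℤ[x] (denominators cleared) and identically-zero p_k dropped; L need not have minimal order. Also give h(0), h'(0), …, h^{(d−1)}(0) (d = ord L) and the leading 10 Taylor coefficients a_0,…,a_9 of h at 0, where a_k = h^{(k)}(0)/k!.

f: a_k = -2, 0, 4, 0, -4/3, 0, 8/45, 0, -4/315, 0, …
g: a_k = 0, -2, 1, -2/3, 1/2, -2/5, 1/3, -2/7, 1/4, -2/9, …
Sum ⇒ L₀ = lclm(L_f,L_g) in ℚ(x)⟨Dx⟩.
L = (20 + 16·x + 8·x^2)·Dx + (12 + 28·x + 24·x^2 + 8·x^3)·Dx^2 + (5 + 4·x + 2·x^2)·Dx^3 + (3 + 7·x + 6·x^2 + 2·x^3)·Dx^4  (order 4).
h: a_k = -2, -2, 5, -2/3, -5/6, -2/5, 23/45, -2/7, 299/1260, -2/9, …
ICs: h(0) = -2, h′(0) = -2, h′′(0) = 10, h′′′(0) = -4.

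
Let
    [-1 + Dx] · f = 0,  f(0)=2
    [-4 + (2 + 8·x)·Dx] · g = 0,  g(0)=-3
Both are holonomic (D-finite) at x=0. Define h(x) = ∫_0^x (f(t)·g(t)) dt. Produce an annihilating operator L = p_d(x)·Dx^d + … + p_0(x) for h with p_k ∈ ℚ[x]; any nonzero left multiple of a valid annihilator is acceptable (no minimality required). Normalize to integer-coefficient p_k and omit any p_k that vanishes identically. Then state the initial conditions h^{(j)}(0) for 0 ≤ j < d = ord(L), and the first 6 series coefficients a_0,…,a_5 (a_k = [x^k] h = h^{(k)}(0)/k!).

f: a_k = 2, 2, 1, 1/3, 1/12, 1/60, …
g: a_k = -3, -6, 6, -12, 30, -84, …
Sym-product of L_f,L_g gives L₀ (≤ ord 1).
Integrate: L := L₀·Dx.
L = (-3 - 4·x)·Dx + (1 + 4·x)·Dx^2  (order 2).
h: a_k = 0, -6, -9, -1, -19/4, 159/20, …
ICs: h(0) = 0, h′(0) = -6.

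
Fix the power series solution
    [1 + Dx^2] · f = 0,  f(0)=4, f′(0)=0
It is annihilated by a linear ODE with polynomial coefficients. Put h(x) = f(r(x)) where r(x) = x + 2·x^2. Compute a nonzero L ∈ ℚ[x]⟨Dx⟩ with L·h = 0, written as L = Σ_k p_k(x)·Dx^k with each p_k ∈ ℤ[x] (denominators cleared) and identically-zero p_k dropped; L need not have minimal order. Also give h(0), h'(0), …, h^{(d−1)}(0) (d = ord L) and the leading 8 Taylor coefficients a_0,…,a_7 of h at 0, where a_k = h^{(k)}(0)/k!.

f: a_k = 4, 0, -2, 0, 1/6, 0, -1/180, 0, …
Change of var in L_f (x↦r) gives L₀.
L = (1 + 12·x + 48·x^2 + 64·x^3) - 4·Dx + (1 + 4·x)·Dx^2  (order 2).
h: a_k = 4, 0, -2, -8, -47/6, 4/3, 719/180, 79/15, …
ICs: h(0) = 4, h′(0) = 0.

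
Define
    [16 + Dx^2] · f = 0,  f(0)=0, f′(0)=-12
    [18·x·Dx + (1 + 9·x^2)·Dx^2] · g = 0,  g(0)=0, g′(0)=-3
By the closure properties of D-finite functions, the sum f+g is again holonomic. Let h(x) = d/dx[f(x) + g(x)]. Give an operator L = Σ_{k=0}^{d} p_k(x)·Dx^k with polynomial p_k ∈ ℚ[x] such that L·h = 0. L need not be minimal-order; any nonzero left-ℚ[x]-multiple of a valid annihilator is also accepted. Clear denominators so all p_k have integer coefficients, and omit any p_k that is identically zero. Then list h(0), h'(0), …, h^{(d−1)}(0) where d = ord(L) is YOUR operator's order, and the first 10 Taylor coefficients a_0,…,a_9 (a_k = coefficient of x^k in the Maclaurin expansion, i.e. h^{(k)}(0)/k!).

L = (-13248·x + 181440·x^3 + 186624·x^5) + (-16 + 6048·x^2 + 66096·x^4 + 93312·x^6)·Dx + (-828·x + 11340·x^3 + 11664·x^5)·Dx^2 + (-1 + 378·x^2 + 4131·x^4 + 5832·x^6)·Dx^3  (order 3).
h: a_k = -15, 0, 123, 0, -371, 0, 33829/15, 0, -2068763/105, 0, …
ICs: h(0) = -15, h′(0) = 0, h′′(0) = 246.

f: a_k = 0, -12, 0, 32, 0, -128/5, 0, 1024/105, 0, -2048/945, …
g: a_k = 0, -3, 0, 9, 0, -243/5, 0, 2187/7, 0, -2187, …
Sum ⇒ L₀ = lclm(L_f,L_g) in ℚ(x)⟨Dx⟩.
h=h₀': d/dx-closure on L₀ ⇒ L.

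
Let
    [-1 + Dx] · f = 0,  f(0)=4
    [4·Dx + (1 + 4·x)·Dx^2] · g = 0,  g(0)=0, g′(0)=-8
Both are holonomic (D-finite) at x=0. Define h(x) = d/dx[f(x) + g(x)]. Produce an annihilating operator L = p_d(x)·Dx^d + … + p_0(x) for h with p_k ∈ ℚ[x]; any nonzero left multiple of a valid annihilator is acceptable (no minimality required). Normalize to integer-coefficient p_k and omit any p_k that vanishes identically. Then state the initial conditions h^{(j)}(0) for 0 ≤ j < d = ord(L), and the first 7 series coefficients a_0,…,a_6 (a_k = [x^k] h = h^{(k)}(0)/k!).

L = (-36 - 16·x) + (31 - 8·x - 16·x^2)·Dx + (5 + 24·x + 16·x^2)·Dx^2  (order 2).
h: a_k = -4, 36, -126, 1538/3, -12287/6, 245761/30, -5898239/180, …
ICs: h(0) = -4, h′(0) = 36.

f: a_k = 4, 4, 2, 2/3, 1/6, 1/30, 1/180, …
g: a_k = 0, -8, 16, -128/3, 128, -2048/5, 4096/3, …
L₀ := lclm(L_f,L_g); ord L₀ ≤ 1+2.
h=h₀': d/dx-closure on L₀ ⇒ L.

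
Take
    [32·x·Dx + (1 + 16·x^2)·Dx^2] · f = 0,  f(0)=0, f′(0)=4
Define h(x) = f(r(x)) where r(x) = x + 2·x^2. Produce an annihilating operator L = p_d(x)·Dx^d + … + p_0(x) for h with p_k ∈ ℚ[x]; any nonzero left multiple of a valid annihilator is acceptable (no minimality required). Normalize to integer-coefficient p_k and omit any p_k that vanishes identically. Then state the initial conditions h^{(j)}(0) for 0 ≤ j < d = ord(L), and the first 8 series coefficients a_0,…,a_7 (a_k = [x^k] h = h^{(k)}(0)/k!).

f: a_k = 0, 4, 0, -64/3, 0, 1024/5, 0, -16384/7, …
Change of var in L_f (x↦r) gives L₀.
L = (-4 + 32·x + 256·x^2 + 768·x^3 + 768·x^4)·Dx + (1 + 4·x + 16·x^2 + 128·x^3 + 320·x^4 + 256·x^5)·Dx^2  (order 2).
h: a_k = 0, 4, 8, -64/3, -128, -256/5, 5632/3, 40960/7, …
ICs: h(0) = 0, h′(0) = 4.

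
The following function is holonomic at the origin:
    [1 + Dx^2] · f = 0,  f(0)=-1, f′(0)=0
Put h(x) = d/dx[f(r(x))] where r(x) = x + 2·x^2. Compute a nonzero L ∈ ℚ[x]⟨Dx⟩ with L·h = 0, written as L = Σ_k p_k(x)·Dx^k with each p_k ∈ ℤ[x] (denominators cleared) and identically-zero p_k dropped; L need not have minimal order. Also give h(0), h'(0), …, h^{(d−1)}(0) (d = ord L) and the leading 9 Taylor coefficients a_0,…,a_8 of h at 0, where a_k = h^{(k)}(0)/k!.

L = (49 + 16·x + 96·x^2 + 256·x^3 + 256·x^4) + (-12 - 48·x)·Dx + (1 + 8·x + 16·x^2)·Dx^2  (order 2).
h: a_k = 0, 1, 6, 47/6, -5/3, -719/120, -553/60, -23521/5040, 559/280, …
ICs: h(0) = 0, h′(0) = 1.

f: a_k = -1, 0, 1/2, 0, -1/24, 0, 1/720, 0, -1/40320, …
Change of var in L_f (x↦r) gives L₀.
h₀' ⇒ L via d/dx closure of L₀.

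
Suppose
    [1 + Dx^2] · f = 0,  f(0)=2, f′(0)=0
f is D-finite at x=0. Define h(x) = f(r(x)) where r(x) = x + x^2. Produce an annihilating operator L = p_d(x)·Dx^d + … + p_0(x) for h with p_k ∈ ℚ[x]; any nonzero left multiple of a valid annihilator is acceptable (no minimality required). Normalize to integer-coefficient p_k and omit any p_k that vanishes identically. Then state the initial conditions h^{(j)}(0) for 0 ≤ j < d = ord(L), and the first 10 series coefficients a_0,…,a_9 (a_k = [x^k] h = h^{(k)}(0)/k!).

f: a_k = 2, 0, -1, 0, 1/12, 0, -1/360, 0, 1/20160, 0, …
f∘r: x↦r, Dx↦Dx/r' in L_f ⇒ L₀.
L = (1 + 6·x + 12·x^2 + 8·x^3) - 2·Dx + (1 + 2·x)·Dx^2  (order 2).
h: a_k = 2, 0, -1, -2, -11/12, 1/3, 179/360, 19/60, 841/20160, -139/2520, …
ICs: h(0) = 2, h′(0) = 0.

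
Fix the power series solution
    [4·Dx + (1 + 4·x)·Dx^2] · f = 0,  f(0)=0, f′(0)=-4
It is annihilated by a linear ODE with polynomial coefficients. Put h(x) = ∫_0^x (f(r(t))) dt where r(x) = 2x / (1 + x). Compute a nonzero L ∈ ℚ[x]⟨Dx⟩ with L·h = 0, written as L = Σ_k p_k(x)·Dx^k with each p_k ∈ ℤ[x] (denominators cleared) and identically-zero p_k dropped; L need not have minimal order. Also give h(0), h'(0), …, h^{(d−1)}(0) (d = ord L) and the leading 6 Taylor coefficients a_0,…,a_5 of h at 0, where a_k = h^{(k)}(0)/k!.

f: a_k = 0, -4, 8, -64/3, 64, -1024/5, …
h₀=f(r): pull back L_f along r ⇒ L₀.
∫: right-multiply L₀ by Dx.
L = (10 + 18·x)·Dx^2 + (1 + 10·x + 9·x^2)·Dx^3  (order 3).
h: a_k = 0, 0, -4, 40/3, -182/3, 328, …
ICs: h(0) = 0, h′(0) = 0, h′′(0) = -8.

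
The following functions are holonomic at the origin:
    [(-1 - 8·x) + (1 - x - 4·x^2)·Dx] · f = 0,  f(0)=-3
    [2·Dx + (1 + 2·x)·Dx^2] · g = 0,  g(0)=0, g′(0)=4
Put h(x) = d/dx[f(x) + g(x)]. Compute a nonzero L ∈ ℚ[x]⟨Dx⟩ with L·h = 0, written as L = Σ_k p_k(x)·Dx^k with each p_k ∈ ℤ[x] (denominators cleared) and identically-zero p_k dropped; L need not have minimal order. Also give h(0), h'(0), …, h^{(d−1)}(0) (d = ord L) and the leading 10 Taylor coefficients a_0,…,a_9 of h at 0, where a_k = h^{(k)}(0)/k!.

L = (94 + 644·x + 1664·x^2 + 1920·x^3 + 1536·x^4) + (23 + 324·x + 1448·x^2 + 3072·x^3 + 3904·x^4 + 2560·x^5)·Dx + (-6 - 35·x - 53·x^2 + 98·x^3 + 528·x^4 + 864·x^5 + 512·x^6)·Dx^2  (order 2).
h: a_k = 1, -38, -65, -380, -911, -3386, -9005, -28472, -78059, -229718, …
ICs: h(0) = 1, h′(0) = -38.

f: a_k = -3, -3, -15, -27, -87, -195, -543, -1323, -3495, -8787, …
g: a_k = 0, 4, -4, 16/3, -8, 64/5, -64/3, 256/7, -64, 1024/9, …
h₀=f+g: left-lcm gives L₀, ord ≤ 3.
h=h₀': d/dx-closure on L₀ ⇒ L.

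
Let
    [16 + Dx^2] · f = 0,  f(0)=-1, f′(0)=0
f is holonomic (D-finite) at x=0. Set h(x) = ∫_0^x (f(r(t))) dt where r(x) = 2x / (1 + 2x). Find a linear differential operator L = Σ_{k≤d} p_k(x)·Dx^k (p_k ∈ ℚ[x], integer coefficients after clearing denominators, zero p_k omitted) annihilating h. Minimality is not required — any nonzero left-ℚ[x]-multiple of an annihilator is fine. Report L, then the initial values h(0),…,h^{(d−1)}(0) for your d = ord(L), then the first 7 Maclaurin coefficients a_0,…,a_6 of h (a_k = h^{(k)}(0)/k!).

L = 64·Dx + (4 + 24·x + 48·x^2 + 32·x^3)·Dx^2 + (1 + 8·x + 24·x^2 + 32·x^3 + 16·x^4)·Dx^3  (order 3).
h: a_k = 0, -1, 0, 32/3, -32, 128/3, 512/9, …
ICs: h(0) = 0, h′(0) = -1, h′′(0) = 0.

f: a_k = -1, 0, 8, 0, -32/3, 0, 256/45, …
L₀ from L_f via x↦r, Dx↦r'^{-1}Dx.
h=∫h₀ ⇒ L = L₀·Dx.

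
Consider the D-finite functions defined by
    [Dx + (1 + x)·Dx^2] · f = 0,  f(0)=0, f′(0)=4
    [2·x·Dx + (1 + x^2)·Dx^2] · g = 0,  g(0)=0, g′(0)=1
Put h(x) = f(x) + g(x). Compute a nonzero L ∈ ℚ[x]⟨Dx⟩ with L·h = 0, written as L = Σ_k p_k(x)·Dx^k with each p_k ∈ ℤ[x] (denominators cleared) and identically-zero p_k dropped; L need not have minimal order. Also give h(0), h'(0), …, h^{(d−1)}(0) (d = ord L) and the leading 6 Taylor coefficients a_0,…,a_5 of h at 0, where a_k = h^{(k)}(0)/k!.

f: a_k = 0, 4, -2, 4/3, -1, 4/5, …
g: a_k = 0, 1, 0, -1/3, 0, 1/5, …
Weyl lclm of L_f,L_g ⇒ L₀ (ord ≤ 4).
L = (-2 - 6·x + 6·x^2 + 2·x^3)·Dx + (-4 - 4·x + 12·x^3 + 4·x^4)·Dx^2 + (-1 + x + 2·x^2 + 2·x^3 + 3·x^4 + x^5)·Dx^3  (order 3).
h: a_k = 0, 5, -2, 1, -1, 1, …
ICs: h(0) = 0, h′(0) = 5, h′′(0) = -4.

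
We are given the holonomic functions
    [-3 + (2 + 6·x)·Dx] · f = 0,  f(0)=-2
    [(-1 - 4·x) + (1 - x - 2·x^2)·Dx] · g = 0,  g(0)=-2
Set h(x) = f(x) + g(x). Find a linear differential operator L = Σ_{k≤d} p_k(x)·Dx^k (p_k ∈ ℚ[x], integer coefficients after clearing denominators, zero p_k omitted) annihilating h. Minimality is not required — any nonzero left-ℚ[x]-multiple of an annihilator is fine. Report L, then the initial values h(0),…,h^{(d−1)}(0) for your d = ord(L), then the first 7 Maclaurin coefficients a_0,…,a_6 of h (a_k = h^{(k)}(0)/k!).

f: a_k = -2, -3, 9/4, -27/8, 405/64, -1701/128, 15309/512, …
g: a_k = -2, -2, -6, -10, -22, -42, -86, …
Weyl lclm of L_f,L_g ⇒ L₀ (ord ≤ 2).
L = (45 + 207·x + 306·x^2 + 360·x^3) + (-33 - 174·x - 573·x^2 - 1044·x^3 - 900·x^4)·Dx + (-2 + 30·x + 138·x^2 - 38·x^3 - 504·x^4 - 360·x^5)·Dx^2  (order 2).
h: a_k = -4, -5, -15/4, -107/8, -1003/64, -7077/128, -28723/512, …
ICs: h(0) = -4, h′(0) = -5.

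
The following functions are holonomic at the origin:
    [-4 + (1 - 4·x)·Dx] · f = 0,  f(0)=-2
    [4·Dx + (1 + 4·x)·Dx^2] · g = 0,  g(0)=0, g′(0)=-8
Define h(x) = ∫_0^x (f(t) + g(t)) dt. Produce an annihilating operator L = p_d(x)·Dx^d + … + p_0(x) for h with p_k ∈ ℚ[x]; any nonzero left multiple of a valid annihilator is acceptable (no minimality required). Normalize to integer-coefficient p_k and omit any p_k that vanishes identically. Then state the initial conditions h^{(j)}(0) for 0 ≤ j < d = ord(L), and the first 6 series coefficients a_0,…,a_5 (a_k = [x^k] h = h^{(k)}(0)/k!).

L = (160 + 128·x)·Dx^2 + (16 + 256·x + 256·x^2)·Dx^3 + (-3 - 4·x + 48·x^2 + 64·x^3)·Dx^4  (order 4).
h: a_k = 0, -2, -8, -16/3, -128/3, -384/5, …
ICs: h(0) = 0, h′(0) = -2, h′′(0) = -16, h′′′(0) = -32.

f: a_k = -2, -8, -32, -128, -512, -2048, …
g: a_k = 0, -8, 16, -128/3, 128, -2048/5, …
f+g: L₀ = lclm(L_f,L_g), ord ≤ 1+2.
h=∫₀ˣh₀: take L = L₀·Dx.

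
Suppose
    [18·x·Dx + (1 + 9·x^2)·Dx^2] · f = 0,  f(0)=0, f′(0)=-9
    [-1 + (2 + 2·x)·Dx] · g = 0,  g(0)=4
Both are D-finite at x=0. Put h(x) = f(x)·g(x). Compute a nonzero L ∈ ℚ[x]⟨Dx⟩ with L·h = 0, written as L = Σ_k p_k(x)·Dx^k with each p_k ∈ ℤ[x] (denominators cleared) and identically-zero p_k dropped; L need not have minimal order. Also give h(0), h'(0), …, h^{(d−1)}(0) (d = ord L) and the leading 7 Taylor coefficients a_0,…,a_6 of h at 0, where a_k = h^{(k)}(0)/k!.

L = (3 - 36·x - 9·x^2) + (-4 + 68·x + 108·x^2 + 36·x^3)·Dx + (4 + 8·x + 40·x^2 + 72·x^3 + 36·x^4)·Dx^2  (order 2).
h: a_k = 0, -36, -18, 225/2, 207/4, -95247/160, -91467/320, …
ICs: h(0) = 0, h′(0) = -36.

f: a_k = 0, -9, 0, 27, 0, -729/5, 0, …
g: a_k = 4, 2, -1/2, 1/4, -5/32, 7/64, -21/256, …
h₀=f·g: eliminate ⇒ L₀, order ≤ 2·1.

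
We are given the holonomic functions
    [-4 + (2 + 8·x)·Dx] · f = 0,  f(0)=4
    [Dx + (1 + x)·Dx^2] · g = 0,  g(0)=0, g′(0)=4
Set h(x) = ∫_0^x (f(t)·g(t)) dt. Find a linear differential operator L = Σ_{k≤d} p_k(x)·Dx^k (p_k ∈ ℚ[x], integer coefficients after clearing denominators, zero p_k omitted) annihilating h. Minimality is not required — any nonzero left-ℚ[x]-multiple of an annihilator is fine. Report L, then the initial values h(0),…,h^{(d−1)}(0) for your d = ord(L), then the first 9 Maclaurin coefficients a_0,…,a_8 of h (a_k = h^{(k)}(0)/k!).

f: a_k = 4, 8, -8, 16, -40, 112, -336, 1056, -3432, …
g: a_k = 0, 4, -2, 4/3, -1, 4/5, -2/3, 4/7, -1/2, …
Product ⇒ symmetric product L₀, ord ≤ 2.
Integrate: L := L₀·Dx.
L = (10 + 4·x)·Dx + (-3 - 12·x)·Dx^2 + (1 + 9·x + 24·x^2 + 16·x^3)·Dx^3  (order 3).
h: a_k = 0, 0, 8, 8, -32/3, 52/3, -1556/45, 8416/105, -21614/105, …
ICs: h(0) = 0, h′(0) = 0, h′′(0) = 16.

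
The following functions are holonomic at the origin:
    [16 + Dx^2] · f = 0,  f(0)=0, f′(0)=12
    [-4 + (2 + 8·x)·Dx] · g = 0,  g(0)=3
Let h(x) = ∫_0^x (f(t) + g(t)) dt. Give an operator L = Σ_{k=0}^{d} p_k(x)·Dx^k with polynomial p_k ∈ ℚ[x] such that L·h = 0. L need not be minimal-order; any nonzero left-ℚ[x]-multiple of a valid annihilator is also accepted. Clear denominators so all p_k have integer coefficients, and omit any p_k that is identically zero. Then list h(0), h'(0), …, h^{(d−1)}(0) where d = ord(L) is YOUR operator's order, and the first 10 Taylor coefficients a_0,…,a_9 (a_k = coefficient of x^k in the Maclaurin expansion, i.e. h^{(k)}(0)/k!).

f: a_k = 0, 12, 0, -32, 0, 128/5, 0, -1024/105, 0, 2048/945, …
g: a_k = 3, 6, -6, 12, -30, 84, -252, 792, -2574, 8580, …
Sum ⇒ L₀ = lclm(L_f,L_g) in ℚ(x)⟨Dx⟩.
Integrate: L := L₀·Dx.
L = (-224 - 1024·x - 2048·x^2)·Dx + (48 + 704·x + 3072·x^2 + 4096·x^3)·Dx^2 + (-14 - 64·x - 128·x^2)·Dx^3 + (3 + 44·x + 192·x^2 + 256·x^3)·Dx^4  (order 4).
h: a_k = 0, 3, 9, -2, -5, -6, 274/15, -36, 10267/105, -286, …
ICs: h(0) = 0, h′(0) = 3, h′′(0) = 18, h′′′(0) = -12.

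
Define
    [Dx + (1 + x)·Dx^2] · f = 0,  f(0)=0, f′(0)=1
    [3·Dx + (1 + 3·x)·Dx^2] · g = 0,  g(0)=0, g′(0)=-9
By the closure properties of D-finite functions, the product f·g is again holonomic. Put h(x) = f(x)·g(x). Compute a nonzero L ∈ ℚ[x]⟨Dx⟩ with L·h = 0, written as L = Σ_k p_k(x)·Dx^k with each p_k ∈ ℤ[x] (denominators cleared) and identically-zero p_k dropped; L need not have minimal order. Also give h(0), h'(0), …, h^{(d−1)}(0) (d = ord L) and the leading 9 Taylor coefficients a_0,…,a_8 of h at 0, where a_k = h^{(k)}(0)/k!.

f: a_k = 0, 1, -1/2, 1/3, -1/4, 1/5, -1/6, 1/7, -1/8, …
g: a_k = 0, -9, 27/2, -27, 243/4, -729/5, 729/2, -6561/7, 19683/8, …
h₀=f·g: eliminate ⇒ L₀, order ≤ 2·2.
L = (30 + 72·x + 54·x^2)·Dx + (76 + 354·x + 540·x^2 + 270·x^3)·Dx^2 + (29 + 200·x + 486·x^2 + 504·x^3 + 189·x^4)·Dx^3 + (2 + 19·x + 68·x^2 + 114·x^3 + 90·x^4 + 27·x^5)·Dx^4  (order 4).
h: a_k = 0, 0, -9, 18, -147/4, 81, -3807/20, 2343/5, -133533/112, …
ICs: h(0) = 0, h′(0) = 0, h′′(0) = -18, h′′′(0) = 108.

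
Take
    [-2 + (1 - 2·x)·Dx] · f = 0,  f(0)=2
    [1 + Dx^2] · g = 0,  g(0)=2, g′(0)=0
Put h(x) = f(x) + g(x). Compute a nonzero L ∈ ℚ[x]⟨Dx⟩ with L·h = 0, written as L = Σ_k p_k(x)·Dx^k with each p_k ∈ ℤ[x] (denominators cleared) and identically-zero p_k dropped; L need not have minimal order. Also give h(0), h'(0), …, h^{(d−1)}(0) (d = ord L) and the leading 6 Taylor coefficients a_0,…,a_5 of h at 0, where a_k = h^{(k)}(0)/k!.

f: a_k = 2, 4, 8, 16, 32, 64, …
g: a_k = 2, 0, -1, 0, 1/12, 0, …
Weyl lclm of L_f,L_g ⇒ L₀ (ord ≤ 3).
L = (50 - 8·x + 8·x^2) + (-9 + 22·x - 12·x^2 + 8·x^3)·Dx + (50 - 8·x + 8·x^2)·Dx^2 + (-9 + 22·x - 12·x^2 + 8·x^3)·Dx^3  (order 3).
h: a_k = 4, 4, 7, 16, 385/12, 64, …
ICs: h(0) = 4, h′(0) = 4, h′′(0) = 14.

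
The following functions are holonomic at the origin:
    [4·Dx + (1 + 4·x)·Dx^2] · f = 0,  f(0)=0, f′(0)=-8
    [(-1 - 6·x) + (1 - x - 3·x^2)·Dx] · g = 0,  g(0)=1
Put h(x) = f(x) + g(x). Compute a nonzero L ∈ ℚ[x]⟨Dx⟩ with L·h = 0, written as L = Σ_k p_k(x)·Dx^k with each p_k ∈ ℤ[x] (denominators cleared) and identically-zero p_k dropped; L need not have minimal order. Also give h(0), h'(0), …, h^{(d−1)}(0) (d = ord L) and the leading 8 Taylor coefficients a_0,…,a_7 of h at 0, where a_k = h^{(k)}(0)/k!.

f: a_k = 0, -8, 16, -128/3, 128, -2048/5, 4096/3, -32768/7, …
g: a_k = 1, 1, 4, 7, 19, 40, 97, 217, …
f+g: L₀ = lclm(L_f,L_g), ord ≤ 2+1.
L = (-212 - 1072·x - 3144·x^2 - 2160·x^3 - 2592·x^4)·Dx + (-5 - 248·x - 1922·x^2 - 4308·x^3 - 4464·x^4 - 4320·x^5)·Dx^2 + (6 + 53·x + 108·x^2 - 110·x^3 - 519·x^4 - 1044·x^5 - 864·x^6)·Dx^3  (order 3).
h: a_k = 1, -7, 20, -107/3, 147, -1848/5, 4387/3, -31249/7, …
ICs: h(0) = 1, h′(0) = -7, h′′(0) = 40.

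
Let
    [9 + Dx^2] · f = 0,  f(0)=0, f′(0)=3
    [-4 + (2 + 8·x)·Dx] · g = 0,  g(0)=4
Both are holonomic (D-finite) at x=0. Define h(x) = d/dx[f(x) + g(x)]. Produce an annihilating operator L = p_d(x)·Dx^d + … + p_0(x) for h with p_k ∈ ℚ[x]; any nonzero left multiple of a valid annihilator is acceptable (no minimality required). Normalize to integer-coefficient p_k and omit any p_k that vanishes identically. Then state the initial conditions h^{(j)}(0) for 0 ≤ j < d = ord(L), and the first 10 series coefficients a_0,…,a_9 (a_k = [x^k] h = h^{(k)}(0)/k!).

L = (-414 - 432·x - 864·x^2) + (-63 - 468·x - 1296·x^2 - 1728·x^3)·Dx + (-46 - 48·x - 96·x^2)·Dx^2 + (-7 - 52·x - 144·x^2 - 192·x^3)·Dx^3  (order 3).
h: a_k = 11, -16, 69/2, -160, 4561/8, -2016, 591117/80, -27456, 461262987/4480, -388960, …
ICs: h(0) = 11, h′(0) = -16, h′′(0) = 69.

f: a_k = 0, 3, 0, -9/2, 0, 81/40, 0, -243/560, 0, 243/4480, …
g: a_k = 4, 8, -8, 16, -40, 112, -336, 1056, -3432, 11440, …
f+g: L₀ = lclm(L_f,L_g), ord ≤ 2+1.
h=h₀': d/dx-closure on L₀ ⇒ L.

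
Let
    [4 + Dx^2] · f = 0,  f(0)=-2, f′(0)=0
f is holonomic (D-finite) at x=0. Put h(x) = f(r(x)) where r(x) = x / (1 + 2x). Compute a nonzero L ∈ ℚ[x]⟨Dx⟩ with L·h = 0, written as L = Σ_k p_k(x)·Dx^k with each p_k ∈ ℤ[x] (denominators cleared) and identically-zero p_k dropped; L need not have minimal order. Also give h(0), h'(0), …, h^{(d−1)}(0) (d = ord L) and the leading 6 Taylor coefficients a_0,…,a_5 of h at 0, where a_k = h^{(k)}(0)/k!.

L = 4 + (4 + 24·x + 48·x^2 + 32·x^3)·Dx + (1 + 8·x + 24·x^2 + 32·x^3 + 16·x^4)·Dx^2  (order 2).
h: a_k = -2, 0, 4, -16, 140/3, -352/3, …
ICs: h(0) = -2, h′(0) = 0.

f: a_k = -2, 0, 4, 0, -4/3, 0, …
f∘r: x↦r, Dx↦Dx/r' in L_f ⇒ L₀.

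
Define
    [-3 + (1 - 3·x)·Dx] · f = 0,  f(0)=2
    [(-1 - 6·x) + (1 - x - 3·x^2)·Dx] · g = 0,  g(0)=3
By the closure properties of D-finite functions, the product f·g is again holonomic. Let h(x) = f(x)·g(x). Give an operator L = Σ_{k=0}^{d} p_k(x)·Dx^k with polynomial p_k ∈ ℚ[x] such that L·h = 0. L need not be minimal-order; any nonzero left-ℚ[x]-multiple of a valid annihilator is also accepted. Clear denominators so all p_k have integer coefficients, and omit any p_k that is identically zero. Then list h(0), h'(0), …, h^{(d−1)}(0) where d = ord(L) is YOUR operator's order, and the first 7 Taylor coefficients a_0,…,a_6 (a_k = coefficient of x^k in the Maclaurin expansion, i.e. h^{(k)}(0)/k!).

f: a_k = 2, 6, 18, 54, 162, 486, 1458, …
g: a_k = 3, 3, 12, 21, 57, 120, 291, …
Product ⇒ symmetric product L₀, ord ≤ 1.
L = (-4 + 27·x^2) + (1 - 4·x + 9·x^3)·Dx  (order 1).
h: a_k = 6, 24, 96, 330, 1104, 3552, 11238, …
ICs: h(0) = 6.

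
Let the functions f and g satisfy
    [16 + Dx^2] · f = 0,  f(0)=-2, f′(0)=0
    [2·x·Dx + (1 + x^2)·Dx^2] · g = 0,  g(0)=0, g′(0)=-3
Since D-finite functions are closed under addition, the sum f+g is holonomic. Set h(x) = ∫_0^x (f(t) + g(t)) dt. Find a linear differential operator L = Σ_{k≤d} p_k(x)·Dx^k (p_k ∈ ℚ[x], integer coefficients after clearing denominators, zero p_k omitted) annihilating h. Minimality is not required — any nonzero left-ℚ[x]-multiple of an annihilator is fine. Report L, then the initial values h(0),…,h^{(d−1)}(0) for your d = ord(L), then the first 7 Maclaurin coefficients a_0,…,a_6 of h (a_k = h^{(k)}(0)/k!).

f: a_k = -2, 0, 16, 0, -64/3, 0, 512/45, …
g: a_k = 0, -3, 0, 1, 0, -3/5, 0, …
Sum ⇒ L₀ = lclm(L_f,L_g) in ℚ(x)⟨Dx⟩.
∫: right-multiply L₀ by Dx.
L = (64·x + 704·x^3 + 256·x^5)·Dx^2 + (112 + 416·x^2 + 432·x^4 + 128·x^6)·Dx^3 + (4·x + 44·x^3 + 16·x^5)·Dx^4 + (7 + 26·x^2 + 27·x^4 + 8·x^6)·Dx^5  (order 5).
h: a_k = 0, -2, -3/2, 16/3, 1/4, -64/15, -1/10, …
ICs: h(0) = 0, h′(0) = -2, h′′(0) = -3, h′′′(0) = 32, h′′′′(0) = 6.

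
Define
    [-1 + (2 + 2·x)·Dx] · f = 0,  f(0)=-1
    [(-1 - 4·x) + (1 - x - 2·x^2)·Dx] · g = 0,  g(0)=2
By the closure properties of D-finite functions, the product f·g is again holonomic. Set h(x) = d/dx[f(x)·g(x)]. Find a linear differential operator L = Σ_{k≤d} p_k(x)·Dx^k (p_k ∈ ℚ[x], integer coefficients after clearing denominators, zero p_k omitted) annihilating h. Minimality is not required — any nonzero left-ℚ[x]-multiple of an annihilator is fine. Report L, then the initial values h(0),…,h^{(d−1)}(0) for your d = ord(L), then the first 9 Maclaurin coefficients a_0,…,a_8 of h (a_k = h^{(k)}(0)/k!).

f: a_k = -1, -1/2, 1/8, -1/16, 5/128, -7/256, 21/1024, -33/2048, 429/32768, …
g: a_k = 2, 2, 6, 10, 22, 42, 86, 170, 342, …
Sym-product of L_f,L_g gives L₀ (≤ ord 1).
Differentiate: ansatz ord ≤ ord L₀ ⇒ L.
L = (9 + 20·x + 20·x^2) + (-2 - 2·x + 8·x^2 + 8·x^3)·Dx  (order 1).
h: a_k = -3, -27/2, -309/8, -1683/16, -33345/128, -160749/256, -1497321/1024, -6851331/2048, -246538521/32768, …
ICs: h(0) = -3.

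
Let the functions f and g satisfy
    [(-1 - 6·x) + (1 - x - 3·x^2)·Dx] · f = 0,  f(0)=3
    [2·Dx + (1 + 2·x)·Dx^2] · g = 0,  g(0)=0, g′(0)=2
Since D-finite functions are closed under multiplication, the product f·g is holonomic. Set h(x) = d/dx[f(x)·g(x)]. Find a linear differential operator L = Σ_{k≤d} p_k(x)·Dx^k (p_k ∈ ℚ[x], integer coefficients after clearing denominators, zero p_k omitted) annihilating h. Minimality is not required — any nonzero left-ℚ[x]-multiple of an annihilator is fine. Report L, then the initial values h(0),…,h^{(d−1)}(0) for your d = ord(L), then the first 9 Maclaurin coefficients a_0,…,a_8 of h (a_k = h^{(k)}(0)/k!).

f: a_k = 3, 3, 12, 21, 57, 120, 291, 651, 1524, …
g: a_k = 0, 2, -2, 8/3, -4, 32/5, -32/3, 128/7, -32, …
L₀ := L_f ⊗_s L_g (sym. prod.), ord ≤ 2.
h₀' ⇒ L via d/dx closure of L₀.
L = (26 + 108·x + 162·x^2) + (2 + 28·x + 117·x^2 + 126·x^3)·Dx + (-1 - 4·x + 2·x^2 + 21·x^3 + 18·x^4)·Dx^2  (order 2).
h: a_k = 6, 0, 78, 56, 556, 3636/5, 17838/5, 217632/35, 780222/35, …
ICs: h(0) = 6, h′(0) = 0.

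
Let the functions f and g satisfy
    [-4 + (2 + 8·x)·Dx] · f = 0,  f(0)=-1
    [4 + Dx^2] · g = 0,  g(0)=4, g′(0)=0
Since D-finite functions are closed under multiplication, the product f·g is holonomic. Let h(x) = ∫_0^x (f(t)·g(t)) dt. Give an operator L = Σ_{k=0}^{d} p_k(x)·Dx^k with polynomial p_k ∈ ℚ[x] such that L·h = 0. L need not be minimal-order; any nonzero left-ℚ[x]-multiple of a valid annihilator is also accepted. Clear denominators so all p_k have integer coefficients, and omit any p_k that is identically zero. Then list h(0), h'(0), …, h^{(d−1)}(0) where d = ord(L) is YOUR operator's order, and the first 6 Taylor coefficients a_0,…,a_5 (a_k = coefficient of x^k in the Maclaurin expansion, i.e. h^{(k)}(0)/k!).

L = (16 + 32·x + 64·x^2)·Dx + (-4 - 16·x)·Dx^2 + (1 + 8·x + 16·x^2)·Dx^3  (order 3).
h: a_k = 0, -4, -4, 16/3, 0, 64/15, …
ICs: h(0) = 0, h′(0) = -4, h′′(0) = -8.

f: a_k = -1, -2, 2, -4, 10, -28, …
g: a_k = 4, 0, -8, 0, 8/3, 0, …
Product ⇒ symmetric product L₀, ord ≤ 2.
Integrate: L := L₀·Dx.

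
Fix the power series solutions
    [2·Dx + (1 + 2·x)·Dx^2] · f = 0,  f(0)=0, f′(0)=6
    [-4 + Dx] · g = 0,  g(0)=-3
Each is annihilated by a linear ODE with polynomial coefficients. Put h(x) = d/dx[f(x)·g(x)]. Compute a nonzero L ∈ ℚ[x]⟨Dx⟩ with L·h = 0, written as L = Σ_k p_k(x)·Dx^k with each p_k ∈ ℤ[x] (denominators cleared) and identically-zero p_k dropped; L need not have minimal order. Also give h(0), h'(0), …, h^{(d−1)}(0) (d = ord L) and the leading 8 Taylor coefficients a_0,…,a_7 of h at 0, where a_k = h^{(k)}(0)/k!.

L = (16 + 64·x + 128·x^2) + (-8 - 40·x - 64·x^2)·Dx + (1 + 6·x + 8·x^2)·Dx^2  (order 2).
h: a_k = -18, -108, -288, -432, -528, -384, -2176/5, 256/5, …
ICs: h(0) = -18, h′(0) = -108.

f: a_k = 0, 6, -6, 8, -12, 96/5, -32, 384/7, …
g: a_k = -3, -12, -24, -32, -32, -128/5, -256/15, -1024/105, …
Sym-product of L_f,L_g gives L₀ (≤ ord 2).
Derive L from L₀ (diff closure).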